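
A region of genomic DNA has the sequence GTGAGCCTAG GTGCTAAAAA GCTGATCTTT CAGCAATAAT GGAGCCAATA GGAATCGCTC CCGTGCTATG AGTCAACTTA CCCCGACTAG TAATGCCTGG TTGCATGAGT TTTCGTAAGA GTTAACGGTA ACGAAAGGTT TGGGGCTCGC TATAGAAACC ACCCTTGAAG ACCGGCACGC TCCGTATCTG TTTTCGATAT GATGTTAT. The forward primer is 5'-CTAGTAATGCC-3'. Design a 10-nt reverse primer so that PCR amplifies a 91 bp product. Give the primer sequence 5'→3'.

The forward primer binds at positions 87–97, so a 91 bp product ends at position 87 + 91 − 1 = 177.
The reverse primer anneals to the top strand over positions 168–177, i.e. to AAGACCGGCA.
Its sequence written 5'→3' is the reverse complement: TGCCGGTCTT.

5'-TGCCGGTCTT-3'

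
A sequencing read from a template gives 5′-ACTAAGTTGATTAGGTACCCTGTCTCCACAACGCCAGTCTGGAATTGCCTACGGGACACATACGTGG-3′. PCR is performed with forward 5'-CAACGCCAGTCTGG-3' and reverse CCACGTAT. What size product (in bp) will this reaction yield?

39 bp

Forward primer CAACGCCAGTCTGG is found on the top strand at positions 29–42.
Reverse complement of the reverse primer: ATACGTGG. This occurs on the top strand at positions 60–67.
The product runs from position 29 to position 67, so its length is 67 − 29 + 1 = 39 bp.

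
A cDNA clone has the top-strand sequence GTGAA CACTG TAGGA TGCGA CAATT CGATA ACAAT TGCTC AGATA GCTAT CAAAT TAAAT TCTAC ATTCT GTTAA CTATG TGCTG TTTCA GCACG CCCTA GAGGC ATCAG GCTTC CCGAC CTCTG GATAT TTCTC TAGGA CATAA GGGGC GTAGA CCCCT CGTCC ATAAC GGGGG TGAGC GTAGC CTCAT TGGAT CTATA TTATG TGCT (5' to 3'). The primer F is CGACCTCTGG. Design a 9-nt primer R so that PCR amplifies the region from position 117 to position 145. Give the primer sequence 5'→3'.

The product's 3' end on the top strand is position 145.
The reverse primer anneals to the top strand over positions 137–145, i.e. to AGGACATAA.
Its sequence written 5'→3' is the reverse complement: TTATGTCCT.

5'-TTATGTCCT-3'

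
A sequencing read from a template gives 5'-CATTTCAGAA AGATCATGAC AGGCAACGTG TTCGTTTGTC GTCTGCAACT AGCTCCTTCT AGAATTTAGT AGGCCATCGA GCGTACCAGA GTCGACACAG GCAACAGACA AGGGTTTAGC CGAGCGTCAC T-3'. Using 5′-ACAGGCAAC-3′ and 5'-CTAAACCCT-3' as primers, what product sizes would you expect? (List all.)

101 bp, 23 bp

The forward primer ACAGGCAAC matches the top strand at positions 19–27, 97–105.
The reverse primer's reverse complement is AGGGTTTAG, matching at positions 111–119.
Each forward site pairs with the reverse site to give a product ending at position 119: sizes 101, 23 bp.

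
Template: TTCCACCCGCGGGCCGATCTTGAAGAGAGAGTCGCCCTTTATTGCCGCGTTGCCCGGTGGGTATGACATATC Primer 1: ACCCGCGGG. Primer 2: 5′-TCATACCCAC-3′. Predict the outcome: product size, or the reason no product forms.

Primer 1 (ACCCGCGGG) matches the top strand at positions 5–13; it acts as a forward primer.
Primer 2's reverse complement is GTGGGTATGA, matching the top strand at positions 57–66; it acts as a reverse primer.
The 3' ends face each other across positions 5–66, giving a 62 bp product.

Yes — a 62 bp product.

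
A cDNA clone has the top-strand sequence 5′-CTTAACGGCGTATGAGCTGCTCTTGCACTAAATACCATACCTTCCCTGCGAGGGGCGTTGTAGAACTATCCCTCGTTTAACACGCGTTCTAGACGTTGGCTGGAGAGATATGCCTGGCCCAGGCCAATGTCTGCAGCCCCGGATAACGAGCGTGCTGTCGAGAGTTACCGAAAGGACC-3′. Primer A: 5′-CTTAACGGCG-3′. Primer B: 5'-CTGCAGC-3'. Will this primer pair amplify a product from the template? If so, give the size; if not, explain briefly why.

Primer A (CTTAACGGCG) matches the top strand at positions 1–10 (3' end points downstream).
Primer B (CTGCAGC) also matches the top strand directly, at positions 131–137 — its reverse complement GCTGCAG is not present.
Both primers anneal to the bottom strand with 3' ends pointing the same way, so neither can prime synthesis back toward the other.

No product — both primers anneal to the same strand and extend in the same direction.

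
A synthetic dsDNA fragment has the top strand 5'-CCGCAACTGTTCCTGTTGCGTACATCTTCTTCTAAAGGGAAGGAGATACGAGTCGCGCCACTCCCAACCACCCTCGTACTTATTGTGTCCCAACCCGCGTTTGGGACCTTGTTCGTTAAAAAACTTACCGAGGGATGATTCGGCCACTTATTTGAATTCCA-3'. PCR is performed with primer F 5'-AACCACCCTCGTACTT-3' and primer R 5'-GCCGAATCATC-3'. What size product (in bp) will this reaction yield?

The forward primer matches the template at positions 66–81.
The reverse primer's reverse complement is GATGATTCGGC, which matches the template at positions 134–144.
Amplicon spans positions 66–144: 79 bp.

79 bp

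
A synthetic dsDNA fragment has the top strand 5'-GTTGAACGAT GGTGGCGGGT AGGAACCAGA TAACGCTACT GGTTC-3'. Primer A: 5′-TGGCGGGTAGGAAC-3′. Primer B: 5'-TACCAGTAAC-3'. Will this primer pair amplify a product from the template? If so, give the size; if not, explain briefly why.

No product — primer B has no binding site in the template.

Primer B (TACCAGTAAC) does not match the top strand, and its reverse complement GTTACTGGTA does not match either.
With no annealing site for primer B, no amplification occurs.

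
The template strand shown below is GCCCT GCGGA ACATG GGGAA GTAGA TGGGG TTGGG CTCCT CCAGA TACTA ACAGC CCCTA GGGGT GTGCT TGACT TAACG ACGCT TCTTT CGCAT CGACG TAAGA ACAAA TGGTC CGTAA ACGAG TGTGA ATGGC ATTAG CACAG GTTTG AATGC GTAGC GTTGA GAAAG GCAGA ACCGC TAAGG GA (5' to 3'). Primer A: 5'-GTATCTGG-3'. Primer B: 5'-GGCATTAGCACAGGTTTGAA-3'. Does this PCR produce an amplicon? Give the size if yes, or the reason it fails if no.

Primer A (GTATCTGG) has reverse complement CCAGATAC, which matches the top strand at positions 41–48; primer A anneals to the top strand there with its 3' end pointing upstream toward position 41.
Primer B (GGCATTAGCACAGGTTTGAA) matches the top strand directly at positions 133–152; it anneals to the bottom strand with its 3' end pointing downstream toward position 152.
The 3' ends diverge (primer A extends toward position 1, primer B toward position 187), so the primers never converge on a shared product.

No product — the primers' 3' ends point away from each other.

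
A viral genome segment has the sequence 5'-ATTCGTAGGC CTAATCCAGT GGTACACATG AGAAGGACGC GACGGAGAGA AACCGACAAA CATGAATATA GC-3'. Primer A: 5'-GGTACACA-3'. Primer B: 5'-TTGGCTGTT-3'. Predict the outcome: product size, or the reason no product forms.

No product — primer B has no binding site in the template.

Primer B (TTGGCTGTT) does not match the top strand, and its reverse complement AACAGCCAA does not match either.
With no annealing site for primer B, no amplification occurs.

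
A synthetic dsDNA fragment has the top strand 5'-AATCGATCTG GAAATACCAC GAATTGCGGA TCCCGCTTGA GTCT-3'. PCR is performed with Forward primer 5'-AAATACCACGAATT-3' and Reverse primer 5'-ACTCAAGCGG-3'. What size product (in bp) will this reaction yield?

31 bp

The forward primer matches the template at positions 12–25.
Reverse complement of the reverse primer: CCGCTTGAGT. This occurs on the top strand at positions 33–42.
Amplicon spans positions 12–42: 31 bp.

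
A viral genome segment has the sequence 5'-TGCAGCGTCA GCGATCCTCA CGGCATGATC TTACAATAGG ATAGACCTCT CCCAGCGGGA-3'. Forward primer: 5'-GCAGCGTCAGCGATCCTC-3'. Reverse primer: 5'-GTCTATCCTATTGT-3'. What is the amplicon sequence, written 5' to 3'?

5'-GCAGCGTCAGCGATCCTCACGGCATGATCTTACAATAGGATAGAC-3'

Forward primer GCAGCGTCAGCGATCCTC is found on the top strand at positions 2–19.
Reverse complement of the reverse primer: ACAATAGGATAGAC. This occurs on the top strand at positions 33–46.
The product is the template from position 2 through 46 (45 bp).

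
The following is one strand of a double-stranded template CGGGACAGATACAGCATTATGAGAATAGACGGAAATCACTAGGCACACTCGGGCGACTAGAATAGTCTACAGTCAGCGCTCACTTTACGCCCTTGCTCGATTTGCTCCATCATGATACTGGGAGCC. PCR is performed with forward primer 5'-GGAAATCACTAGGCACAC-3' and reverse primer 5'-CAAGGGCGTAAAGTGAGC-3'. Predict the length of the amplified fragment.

Scanning the template, GGAAATCACTAGGCACAC occurs at positions 31–48; this primer anneals to the bottom strand there with its 3' end pointing downstream.
Reverse complement of the reverse primer: GCTCACTTTACGCCCTTG. This occurs on the top strand at positions 78–95.
Amplicon spans positions 31–95: 65 bp.

65 bp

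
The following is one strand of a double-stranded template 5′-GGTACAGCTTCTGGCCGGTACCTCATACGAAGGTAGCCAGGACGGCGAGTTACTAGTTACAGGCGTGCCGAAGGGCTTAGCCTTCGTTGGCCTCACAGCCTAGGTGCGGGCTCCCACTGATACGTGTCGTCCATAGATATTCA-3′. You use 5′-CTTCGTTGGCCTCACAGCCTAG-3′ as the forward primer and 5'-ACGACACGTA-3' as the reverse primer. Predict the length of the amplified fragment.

49 bp

Forward primer CTTCGTTGGCCTCACAGCCTAG is found on the top strand at positions 82–103.
The reverse primer's reverse complement is TACGTGTCGT, which matches the template at positions 121–130.
Amplicon spans positions 82–130: 49 bp.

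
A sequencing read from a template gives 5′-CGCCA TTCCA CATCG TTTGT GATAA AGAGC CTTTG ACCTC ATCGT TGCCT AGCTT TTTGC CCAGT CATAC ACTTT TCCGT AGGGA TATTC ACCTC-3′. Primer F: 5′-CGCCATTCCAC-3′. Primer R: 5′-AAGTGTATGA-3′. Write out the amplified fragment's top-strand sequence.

The forward primer matches the template at positions 1–11.
Taking the reverse complement of AAGTGTATGA gives TCATACACTT, found at positions 65–74 on the template; the primer anneals here to the top strand with its 3' end pointing upstream.
The product is the template from position 1 through 74 (74 bp).

5'-CGCCATTCCACATCGTTTGTGATAAAGAGCCTTTGACCTCATCGTTGCCTAGCTTTTTGCCCAGTCATACACTT-3'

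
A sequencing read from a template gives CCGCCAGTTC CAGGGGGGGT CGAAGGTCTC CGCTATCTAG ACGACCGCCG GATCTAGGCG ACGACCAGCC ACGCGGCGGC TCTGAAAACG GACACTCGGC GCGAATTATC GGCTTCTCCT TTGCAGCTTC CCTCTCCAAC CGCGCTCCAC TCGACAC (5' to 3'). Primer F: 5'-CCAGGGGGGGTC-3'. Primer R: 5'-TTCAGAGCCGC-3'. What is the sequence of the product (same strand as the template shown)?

5'-CCAGGGGGGGTCGAAGGTCTCCGCTATCTAGACGACCGCCGGATCTAGGCGACGACCAGCCACGCGGCGGCTCTGAA-3'

The forward primer matches the template at positions 10–21.
Taking the reverse complement of TTCAGAGCCGC gives GCGGCTCTGAA, found at positions 76–86 on the template; the primer anneals here to the top strand with its 3' end pointing upstream.
The product is the template from position 10 through 86 (77 bp).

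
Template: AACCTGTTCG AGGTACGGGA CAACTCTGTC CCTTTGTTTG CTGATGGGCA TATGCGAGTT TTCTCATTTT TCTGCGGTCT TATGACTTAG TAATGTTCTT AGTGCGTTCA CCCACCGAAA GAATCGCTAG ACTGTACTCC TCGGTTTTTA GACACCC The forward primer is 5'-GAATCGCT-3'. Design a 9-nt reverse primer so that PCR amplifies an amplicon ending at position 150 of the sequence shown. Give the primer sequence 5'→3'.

The forward primer binds at positions 121–128; the product's 3' end on the top strand is position 150.
The reverse primer anneals to the top strand over positions 142–150, i.e. to CGGTTTTTA.
Its sequence written 5'→3' is the reverse complement: TAAAAACCG.

5'-TAAAAACCG-3'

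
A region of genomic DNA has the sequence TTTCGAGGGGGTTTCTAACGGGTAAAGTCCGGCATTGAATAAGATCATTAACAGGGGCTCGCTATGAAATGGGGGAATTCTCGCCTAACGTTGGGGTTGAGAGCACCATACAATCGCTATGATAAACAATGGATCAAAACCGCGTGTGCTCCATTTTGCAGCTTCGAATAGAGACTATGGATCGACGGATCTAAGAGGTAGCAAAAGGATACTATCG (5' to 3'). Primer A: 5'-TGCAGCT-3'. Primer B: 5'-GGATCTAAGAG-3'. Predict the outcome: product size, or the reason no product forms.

No product — both primers anneal to the same strand and extend in the same direction.

Primer A (TGCAGCT) matches the top strand at positions 157–163 (3' end points downstream).
Primer B (GGATCTAAGAG) also matches the top strand directly, at positions 187–197 — its reverse complement CTCTTAGATCC is not present.
Both primers anneal to the bottom strand with 3' ends pointing the same way, so neither can prime synthesis back toward the other.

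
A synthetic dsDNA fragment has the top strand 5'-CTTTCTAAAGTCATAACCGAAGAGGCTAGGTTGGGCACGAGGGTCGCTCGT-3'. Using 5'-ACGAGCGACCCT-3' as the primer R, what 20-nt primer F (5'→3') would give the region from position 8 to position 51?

5'-AAGTCATAACCGAAGAGGCT-3'

The reverse primer's reverse complement AGGGTCGCTCGT matches the template at positions 40–51; the product starts at position 8.
The forward primer is identical to the top strand over positions 8–27: AAGTCATAACCGAAGAGGCT.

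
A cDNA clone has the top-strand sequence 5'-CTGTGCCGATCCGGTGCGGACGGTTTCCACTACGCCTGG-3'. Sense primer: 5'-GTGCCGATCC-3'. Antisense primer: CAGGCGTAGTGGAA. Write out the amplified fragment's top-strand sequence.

Scanning the template, GTGCCGATCC occurs at positions 3–12; this primer anneals to the bottom strand there with its 3' end pointing downstream.
The reverse primer's reverse complement is TTCCACTACGCCTG, which matches the template at positions 25–38.
The product is the template from position 3 through 38 (36 bp).

5'-GTGCCGATCCGGTGCGGACGGTTTCCACTACGCCTG-3'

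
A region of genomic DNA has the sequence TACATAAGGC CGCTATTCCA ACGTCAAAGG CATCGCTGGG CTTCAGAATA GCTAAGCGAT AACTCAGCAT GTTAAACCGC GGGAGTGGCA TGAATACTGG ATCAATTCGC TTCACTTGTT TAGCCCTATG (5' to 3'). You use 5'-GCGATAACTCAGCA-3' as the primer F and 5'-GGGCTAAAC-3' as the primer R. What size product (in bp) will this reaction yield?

71 bp

Forward primer GCGATAACTCAGCA is found on the top strand at positions 56–69.
Reverse complement of the reverse primer: GTTTAGCCC. This occurs on the top strand at positions 118–126.
The product runs from position 56 to position 126, so its length is 126 − 56 + 1 = 71 bp.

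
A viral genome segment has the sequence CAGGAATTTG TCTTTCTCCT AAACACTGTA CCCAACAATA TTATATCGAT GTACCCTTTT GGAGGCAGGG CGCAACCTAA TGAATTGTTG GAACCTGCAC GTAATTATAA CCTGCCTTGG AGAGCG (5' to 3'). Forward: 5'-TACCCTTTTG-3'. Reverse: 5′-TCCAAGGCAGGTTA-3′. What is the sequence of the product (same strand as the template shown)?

5'-TACCCTTTTGGAGGCAGGGCGCAACCTAATGAATTGTTGGAACCTGCACGTAATTATAACCTGCCTTGGA-3'

Scanning the template, TACCCTTTTG occurs at positions 52–61; this primer anneals to the bottom strand there with its 3' end pointing downstream.
Taking the reverse complement of TCCAAGGCAGGTTA gives TAACCTGCCTTGGA, found at positions 108–121 on the template; the primer anneals here to the top strand with its 3' end pointing upstream.
The product is the template from position 52 through 121 (70 bp).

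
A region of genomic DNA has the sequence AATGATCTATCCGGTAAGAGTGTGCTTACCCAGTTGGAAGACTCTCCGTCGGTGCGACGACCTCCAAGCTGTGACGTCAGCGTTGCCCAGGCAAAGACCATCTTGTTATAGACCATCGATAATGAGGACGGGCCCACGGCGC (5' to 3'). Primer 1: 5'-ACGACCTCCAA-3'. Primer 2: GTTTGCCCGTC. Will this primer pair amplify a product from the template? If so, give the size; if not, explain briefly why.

No product — primer 2 has no binding site in the template.

Primer 2 (GTTTGCCCGTC) does not match the top strand, and its reverse complement GACGGGCAAAC does not match either.
With no annealing site for primer 2, no amplification occurs.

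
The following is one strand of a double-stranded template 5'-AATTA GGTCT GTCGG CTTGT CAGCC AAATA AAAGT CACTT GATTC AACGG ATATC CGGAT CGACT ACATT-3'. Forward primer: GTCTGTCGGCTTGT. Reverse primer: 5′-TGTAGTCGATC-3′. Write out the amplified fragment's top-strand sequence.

5'-GTCTGTCGGCTTGTCAGCCAAATAAAAGTCACTTGATTCAACGGATATCCGGATCGACTACA-3'

Scanning the template, GTCTGTCGGCTTGT occurs at positions 7–20; this primer anneals to the bottom strand there with its 3' end pointing downstream.
Reverse complement of the reverse primer: GATCGACTACA. This occurs on the top strand at positions 58–68.
The product is the template from position 7 through 68 (62 bp).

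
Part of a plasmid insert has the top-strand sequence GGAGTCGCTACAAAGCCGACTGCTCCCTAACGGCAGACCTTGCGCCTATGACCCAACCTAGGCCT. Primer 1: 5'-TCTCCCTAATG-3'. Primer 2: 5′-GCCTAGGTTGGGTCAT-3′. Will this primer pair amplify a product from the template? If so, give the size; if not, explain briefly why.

Primer 1 (TCTCCCTAATG) does not match the top strand, and its reverse complement CATTAGGGAGA does not match either.
With no annealing site for primer 1, no amplification occurs.

No product — primer 1 has no binding site in the template.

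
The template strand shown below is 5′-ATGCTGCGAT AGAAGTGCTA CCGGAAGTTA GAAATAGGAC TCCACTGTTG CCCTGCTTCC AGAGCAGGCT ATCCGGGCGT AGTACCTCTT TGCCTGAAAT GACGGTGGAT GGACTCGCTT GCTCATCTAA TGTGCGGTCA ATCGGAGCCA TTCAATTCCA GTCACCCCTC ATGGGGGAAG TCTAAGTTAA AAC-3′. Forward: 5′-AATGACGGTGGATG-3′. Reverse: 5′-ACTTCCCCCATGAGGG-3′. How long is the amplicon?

84 bp

Scanning the template, AATGACGGTGGATG occurs at positions 98–111; this primer anneals to the bottom strand there with its 3' end pointing downstream.
Taking the reverse complement of ACTTCCCCCATGAGGG gives CCCTCATGGGGGAAGT, found at positions 166–181 on the template; the primer anneals here to the top strand with its 3' end pointing upstream.
Amplicon spans positions 98–181: 84 bp.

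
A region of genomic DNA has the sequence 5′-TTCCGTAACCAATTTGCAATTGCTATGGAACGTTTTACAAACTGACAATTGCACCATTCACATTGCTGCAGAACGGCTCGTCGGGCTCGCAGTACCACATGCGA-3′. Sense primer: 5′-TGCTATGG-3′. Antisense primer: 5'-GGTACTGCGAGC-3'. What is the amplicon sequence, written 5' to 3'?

Scanning the template, TGCTATGG occurs at positions 21–28; this primer anneals to the bottom strand there with its 3' end pointing downstream.
The reverse primer's reverse complement is GCTCGCAGTACC, which matches the template at positions 85–96.
The product is the template from position 21 through 96 (76 bp).

5'-TGCTATGGAACGTTTTACAAACTGACAATTGCACCATTCACATTGCTGCAGAACGGCTCGTCGGGCTCGCAGTACC-3'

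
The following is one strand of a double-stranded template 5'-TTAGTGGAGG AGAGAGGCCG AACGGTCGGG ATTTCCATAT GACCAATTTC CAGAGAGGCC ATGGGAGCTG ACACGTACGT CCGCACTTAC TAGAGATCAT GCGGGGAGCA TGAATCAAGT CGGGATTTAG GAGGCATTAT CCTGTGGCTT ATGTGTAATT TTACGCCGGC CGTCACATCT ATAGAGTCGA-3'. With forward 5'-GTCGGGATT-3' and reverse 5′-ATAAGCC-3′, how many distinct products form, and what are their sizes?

The forward primer GTCGGGATT matches the top strand at positions 25–33, 119–127.
The reverse primer's reverse complement is GGCTTAT, matching at positions 146–152.
Each forward site pairs with the reverse site to give a product ending at position 152: sizes 128, 34 bp.

Two products: 128 bp, 34 bp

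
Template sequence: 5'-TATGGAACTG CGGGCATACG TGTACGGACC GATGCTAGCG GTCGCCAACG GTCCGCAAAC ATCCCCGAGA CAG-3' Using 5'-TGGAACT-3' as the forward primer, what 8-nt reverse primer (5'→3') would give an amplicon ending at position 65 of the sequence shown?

5'-GGGATGTT-3'

The forward primer binds at positions 3–9; the product's 3' end on the top strand is position 65.
The reverse primer anneals to the top strand over positions 58–65, i.e. to AACATCCC.
Its sequence written 5'→3' is the reverse complement: GGGATGTT.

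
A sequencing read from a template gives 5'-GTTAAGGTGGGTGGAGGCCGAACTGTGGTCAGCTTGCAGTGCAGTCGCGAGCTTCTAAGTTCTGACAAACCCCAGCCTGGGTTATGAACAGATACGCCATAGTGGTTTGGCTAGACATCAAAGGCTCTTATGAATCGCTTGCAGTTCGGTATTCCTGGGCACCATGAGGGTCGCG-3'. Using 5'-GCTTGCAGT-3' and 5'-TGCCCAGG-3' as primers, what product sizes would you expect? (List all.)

The forward primer GCTTGCAGT matches the top strand at positions 32–40, 137–145.
The reverse primer's reverse complement is CCTGGGCA, matching at positions 154–161.
Each forward site pairs with the reverse site to give a product ending at position 161: sizes 130, 25 bp.

130 bp, 25 bp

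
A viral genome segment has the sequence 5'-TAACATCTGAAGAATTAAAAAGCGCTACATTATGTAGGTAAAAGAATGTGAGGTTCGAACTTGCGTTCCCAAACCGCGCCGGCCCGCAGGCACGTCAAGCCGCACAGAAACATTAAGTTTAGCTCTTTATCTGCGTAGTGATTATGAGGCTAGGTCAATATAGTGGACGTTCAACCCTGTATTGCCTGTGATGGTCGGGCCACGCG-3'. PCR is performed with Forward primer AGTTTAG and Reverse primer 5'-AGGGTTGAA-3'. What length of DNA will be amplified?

63 bp

Forward primer AGTTTAG is found on the top strand at positions 116–122.
Reverse complement of the reverse primer: TTCAACCCT. This occurs on the top strand at positions 170–178.
The product runs from position 116 to position 178, so its length is 178 − 116 + 1 = 63 bp.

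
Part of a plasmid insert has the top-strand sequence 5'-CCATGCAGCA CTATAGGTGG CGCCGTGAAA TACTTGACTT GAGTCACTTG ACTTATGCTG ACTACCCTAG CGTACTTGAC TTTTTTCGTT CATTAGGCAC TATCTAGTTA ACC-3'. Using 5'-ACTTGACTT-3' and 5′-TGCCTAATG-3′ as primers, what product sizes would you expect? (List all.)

68 bp, 54 bp, 26 bp

The forward primer ACTTGACTT matches the top strand at positions 32–40, 46–54, 74–82.
The reverse primer's reverse complement is CATTAGGCA, matching at positions 91–99.
Each forward site pairs with the reverse site to give a product ending at position 99: sizes 68, 54, 26 bp.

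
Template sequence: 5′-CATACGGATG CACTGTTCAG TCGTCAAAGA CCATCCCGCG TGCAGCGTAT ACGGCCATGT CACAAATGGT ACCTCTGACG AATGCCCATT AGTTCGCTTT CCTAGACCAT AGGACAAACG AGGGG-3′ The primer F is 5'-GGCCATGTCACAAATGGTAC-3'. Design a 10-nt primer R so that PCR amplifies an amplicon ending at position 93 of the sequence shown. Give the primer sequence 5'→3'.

The forward primer binds at positions 53–72; the product's 3' end on the top strand is position 93.
The reverse primer anneals to the top strand over positions 84–93, i.e. to GCCCATTAGT.
Its sequence written 5'→3' is the reverse complement: ACTAATGGGC.

5'-ACTAATGGGC-3'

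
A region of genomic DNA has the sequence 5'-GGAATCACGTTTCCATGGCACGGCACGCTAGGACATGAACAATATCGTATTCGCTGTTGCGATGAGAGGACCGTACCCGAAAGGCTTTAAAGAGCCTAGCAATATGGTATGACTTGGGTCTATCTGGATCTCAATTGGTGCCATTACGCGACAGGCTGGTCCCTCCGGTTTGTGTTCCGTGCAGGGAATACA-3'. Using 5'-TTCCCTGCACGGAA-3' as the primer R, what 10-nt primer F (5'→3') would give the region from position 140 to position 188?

5'-GCCATTACGC-3'

The reverse primer's reverse complement TTCCGTGCAGGGAA matches the template at positions 175–188; the product starts at position 140.
The forward primer is identical to the top strand over positions 140–149: GCCATTACGC.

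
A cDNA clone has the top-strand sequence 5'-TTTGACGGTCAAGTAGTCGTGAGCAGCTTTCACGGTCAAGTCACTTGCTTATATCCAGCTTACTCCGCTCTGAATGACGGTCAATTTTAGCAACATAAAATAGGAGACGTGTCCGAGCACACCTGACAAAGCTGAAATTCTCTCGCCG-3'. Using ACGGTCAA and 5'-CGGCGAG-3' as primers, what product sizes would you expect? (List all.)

The forward primer ACGGTCAA matches the top strand at positions 5–12, 32–39, 77–84.
The reverse primer's reverse complement is CTCGCCG, matching at positions 142–148.
Each forward site pairs with the reverse site to give a product ending at position 148: sizes 144, 117, 72 bp.

144 bp, 117 bp, 72 bp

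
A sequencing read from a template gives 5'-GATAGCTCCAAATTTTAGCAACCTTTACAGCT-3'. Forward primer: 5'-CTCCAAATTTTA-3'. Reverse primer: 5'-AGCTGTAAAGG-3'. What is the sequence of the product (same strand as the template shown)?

5'-CTCCAAATTTTAGCAACCTTTACAGCT-3'

Forward primer CTCCAAATTTTA is found on the top strand at positions 6–17.
The reverse primer's reverse complement is CCTTTACAGCT, which matches the template at positions 22–32.
The product is the template from position 6 through 32 (27 bp).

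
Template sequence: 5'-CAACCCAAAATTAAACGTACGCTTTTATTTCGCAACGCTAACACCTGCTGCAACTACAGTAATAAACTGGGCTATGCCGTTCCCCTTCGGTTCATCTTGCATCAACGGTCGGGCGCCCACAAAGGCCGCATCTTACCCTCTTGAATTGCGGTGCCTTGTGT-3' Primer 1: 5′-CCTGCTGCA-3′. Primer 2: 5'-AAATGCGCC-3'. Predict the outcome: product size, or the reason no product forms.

Primer 2 (AAATGCGCC) does not match the top strand, and its reverse complement GGCGCATTT does not match either.
With no annealing site for primer 2, no amplification occurs.

No product — primer 2 has no binding site in the template.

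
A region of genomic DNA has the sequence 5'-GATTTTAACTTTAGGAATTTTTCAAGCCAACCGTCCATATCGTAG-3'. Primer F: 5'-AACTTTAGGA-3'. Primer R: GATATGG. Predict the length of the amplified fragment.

Forward primer AACTTTAGGA is found on the top strand at positions 7–16.
Reverse complement of the reverse primer: CCATATC. This occurs on the top strand at positions 35–41.
Product length = (reverse-primer end) − (forward-primer start) + 1 = 41 − 7 + 1 = 35 bp.

35 bp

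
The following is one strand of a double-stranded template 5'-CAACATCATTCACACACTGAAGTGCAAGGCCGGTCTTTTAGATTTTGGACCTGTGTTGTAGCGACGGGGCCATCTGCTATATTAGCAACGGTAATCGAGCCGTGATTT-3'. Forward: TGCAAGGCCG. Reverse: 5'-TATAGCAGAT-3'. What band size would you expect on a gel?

The forward primer matches the template at positions 23–32.
Reverse complement of the reverse primer: ATCTGCTATA. This occurs on the top strand at positions 72–81.
Product length = (reverse-primer end) − (forward-primer start) + 1 = 81 − 23 + 1 = 59 bp.

59 bp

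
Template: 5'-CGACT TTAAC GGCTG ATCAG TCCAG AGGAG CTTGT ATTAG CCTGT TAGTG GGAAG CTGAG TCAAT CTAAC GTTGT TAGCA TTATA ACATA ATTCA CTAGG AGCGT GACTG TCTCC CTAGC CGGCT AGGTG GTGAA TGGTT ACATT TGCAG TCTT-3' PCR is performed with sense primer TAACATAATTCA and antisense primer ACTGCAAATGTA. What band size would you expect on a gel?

68 bp

The forward primer matches the template at positions 84–95.
Taking the reverse complement of ACTGCAAATGTA gives TACATTTGCAGT, found at positions 140–151 on the template; the primer anneals here to the top strand with its 3' end pointing upstream.
Amplicon spans positions 84–151: 68 bp.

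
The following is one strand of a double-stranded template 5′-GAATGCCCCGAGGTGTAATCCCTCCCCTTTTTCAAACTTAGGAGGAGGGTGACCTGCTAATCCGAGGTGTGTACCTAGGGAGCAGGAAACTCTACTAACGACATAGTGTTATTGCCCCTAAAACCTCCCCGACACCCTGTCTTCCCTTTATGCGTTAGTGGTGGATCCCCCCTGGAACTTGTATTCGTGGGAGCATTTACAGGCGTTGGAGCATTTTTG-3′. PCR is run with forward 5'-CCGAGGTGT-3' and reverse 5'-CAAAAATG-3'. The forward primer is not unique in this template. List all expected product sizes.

The forward primer CCGAGGTGT matches the top strand at positions 8–16, 62–70.
The reverse primer's reverse complement is CATTTTTG, matching at positions 212–219.
Each forward site pairs with the reverse site to give a product ending at position 219: sizes 212, 158 bp.

212 bp, 158 bp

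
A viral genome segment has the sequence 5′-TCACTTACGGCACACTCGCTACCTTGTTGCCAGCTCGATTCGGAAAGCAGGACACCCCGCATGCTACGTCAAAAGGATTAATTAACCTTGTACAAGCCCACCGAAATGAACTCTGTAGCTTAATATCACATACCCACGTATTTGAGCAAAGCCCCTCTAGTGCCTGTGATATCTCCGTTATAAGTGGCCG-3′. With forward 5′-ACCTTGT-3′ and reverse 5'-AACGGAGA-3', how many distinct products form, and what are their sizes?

The forward primer ACCTTGT matches the top strand at positions 21–27, 85–91.
The reverse primer's reverse complement is TCTCCGTT, matching at positions 172–179.
Each forward site pairs with the reverse site to give a product ending at position 179: sizes 159, 95 bp.

Two products: 159 bp, 95 bp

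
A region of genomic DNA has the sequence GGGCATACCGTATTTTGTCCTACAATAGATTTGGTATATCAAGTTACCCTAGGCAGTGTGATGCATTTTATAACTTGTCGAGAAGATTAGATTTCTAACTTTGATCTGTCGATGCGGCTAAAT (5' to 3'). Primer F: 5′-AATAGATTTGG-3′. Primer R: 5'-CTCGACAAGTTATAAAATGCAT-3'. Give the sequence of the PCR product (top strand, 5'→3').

5'-AATAGATTTGGTATATCAAGTTACCCTAGGCAGTGTGATGCATTTTATAACTTGTCGAG-3'

The forward primer matches the template at positions 24–34.
Reverse complement of the reverse primer: ATGCATTTTATAACTTGTCGAG. This occurs on the top strand at positions 61–82.
The product is the template from position 24 through 82 (59 bp).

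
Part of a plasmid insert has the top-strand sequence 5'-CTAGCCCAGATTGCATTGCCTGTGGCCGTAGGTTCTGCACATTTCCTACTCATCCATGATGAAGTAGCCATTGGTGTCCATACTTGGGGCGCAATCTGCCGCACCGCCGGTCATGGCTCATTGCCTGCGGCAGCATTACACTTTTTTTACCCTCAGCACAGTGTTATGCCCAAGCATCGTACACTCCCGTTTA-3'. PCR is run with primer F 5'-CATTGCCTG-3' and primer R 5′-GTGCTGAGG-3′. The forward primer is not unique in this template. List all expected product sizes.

146 bp, 41 bp

The forward primer CATTGCCTG matches the top strand at positions 14–22, 119–127.
The reverse primer's reverse complement is CCTCAGCAC, matching at positions 151–159.
Each forward site pairs with the reverse site to give a product ending at position 159: sizes 146, 41 bp.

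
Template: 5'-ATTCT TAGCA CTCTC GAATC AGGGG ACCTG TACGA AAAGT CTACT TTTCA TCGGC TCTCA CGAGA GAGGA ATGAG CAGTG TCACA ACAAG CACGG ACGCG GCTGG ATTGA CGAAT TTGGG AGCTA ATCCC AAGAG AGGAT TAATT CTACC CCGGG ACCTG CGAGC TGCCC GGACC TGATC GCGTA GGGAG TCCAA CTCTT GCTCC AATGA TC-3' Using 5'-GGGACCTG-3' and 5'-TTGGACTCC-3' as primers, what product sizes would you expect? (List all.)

The forward primer GGGACCTG matches the top strand at positions 23–30, 153–160.
The reverse primer's reverse complement is GGAGTCCAA, matching at positions 187–195.
Each forward site pairs with the reverse site to give a product ending at position 195: sizes 173, 43 bp.

173 bp, 43 bp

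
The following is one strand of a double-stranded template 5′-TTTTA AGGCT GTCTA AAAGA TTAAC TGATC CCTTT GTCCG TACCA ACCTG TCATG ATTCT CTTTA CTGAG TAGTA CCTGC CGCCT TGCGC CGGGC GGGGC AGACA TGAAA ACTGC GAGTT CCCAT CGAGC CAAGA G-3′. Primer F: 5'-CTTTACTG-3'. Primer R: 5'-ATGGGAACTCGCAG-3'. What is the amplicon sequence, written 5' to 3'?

5'-CTTTACTGAGTAGTACCTGCCGCCTTGCGCCGGGCGGGGCAGACATGAAAACTGCGAGTTCCCAT-3'

Forward primer CTTTACTG is found on the top strand at positions 61–68.
The reverse primer's reverse complement is CTGCGAGTTCCCAT, which matches the template at positions 112–125.
The product is the template from position 61 through 125 (65 bp).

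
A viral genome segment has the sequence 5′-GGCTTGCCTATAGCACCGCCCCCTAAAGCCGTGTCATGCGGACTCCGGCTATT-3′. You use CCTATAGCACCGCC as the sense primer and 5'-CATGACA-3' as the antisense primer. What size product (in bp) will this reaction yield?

Scanning the template, CCTATAGCACCGCC occurs at positions 7–20; this primer anneals to the bottom strand there with its 3' end pointing downstream.
Reverse complement of the reverse primer: TGTCATG. This occurs on the top strand at positions 32–38.
Amplicon spans positions 7–38: 32 bp.

32 bp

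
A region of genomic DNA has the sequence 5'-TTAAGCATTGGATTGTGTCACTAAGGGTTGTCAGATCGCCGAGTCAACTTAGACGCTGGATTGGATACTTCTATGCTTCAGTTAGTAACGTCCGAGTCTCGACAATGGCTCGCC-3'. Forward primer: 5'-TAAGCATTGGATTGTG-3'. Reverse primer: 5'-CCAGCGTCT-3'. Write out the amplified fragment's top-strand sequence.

5'-TAAGCATTGGATTGTGTCACTAAGGGTTGTCAGATCGCCGAGTCAACTTAGACGCTGG-3'

The forward primer matches the template at positions 2–17.
Reverse complement of the reverse primer: AGACGCTGG. This occurs on the top strand at positions 51–59.
The product is the template from position 2 through 59 (58 bp).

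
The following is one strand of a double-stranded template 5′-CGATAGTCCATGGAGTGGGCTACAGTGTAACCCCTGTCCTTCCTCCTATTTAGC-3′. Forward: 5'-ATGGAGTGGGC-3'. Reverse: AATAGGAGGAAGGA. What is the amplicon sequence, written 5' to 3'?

Forward primer ATGGAGTGGGC is found on the top strand at positions 10–20.
Taking the reverse complement of AATAGGAGGAAGGA gives TCCTTCCTCCTATT, found at positions 37–50 on the template; the primer anneals here to the top strand with its 3' end pointing upstream.
The product is the template from position 10 through 50 (41 bp).

5'-ATGGAGTGGGCTACAGTGTAACCCCTGTCCTTCCTCCTATT-3'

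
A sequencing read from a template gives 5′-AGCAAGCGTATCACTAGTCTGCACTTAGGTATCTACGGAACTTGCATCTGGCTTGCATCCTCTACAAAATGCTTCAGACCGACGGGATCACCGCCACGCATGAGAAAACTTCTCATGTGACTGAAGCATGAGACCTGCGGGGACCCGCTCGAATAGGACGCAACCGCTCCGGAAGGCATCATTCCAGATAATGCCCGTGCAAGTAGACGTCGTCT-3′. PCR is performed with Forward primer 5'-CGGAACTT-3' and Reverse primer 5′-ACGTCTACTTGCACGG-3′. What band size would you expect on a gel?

The forward primer matches the template at positions 36–43.
The reverse primer's reverse complement is CCGTGCAAGTAGACGT, which matches the template at positions 195–210.
Amplicon spans positions 36–210: 175 bp.

175 bp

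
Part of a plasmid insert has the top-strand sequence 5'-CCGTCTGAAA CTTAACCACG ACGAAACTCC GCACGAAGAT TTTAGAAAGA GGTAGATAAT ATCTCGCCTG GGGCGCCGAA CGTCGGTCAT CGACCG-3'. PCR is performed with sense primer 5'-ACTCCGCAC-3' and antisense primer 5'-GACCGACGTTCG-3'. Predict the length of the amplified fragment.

Scanning the template, ACTCCGCAC occurs at positions 26–34; this primer anneals to the bottom strand there with its 3' end pointing downstream.
Taking the reverse complement of GACCGACGTTCG gives CGAACGTCGGTC, found at positions 77–88 on the template; the primer anneals here to the top strand with its 3' end pointing upstream.
Product length = (reverse-primer end) − (forward-primer start) + 1 = 88 − 26 + 1 = 63 bp.

63 bp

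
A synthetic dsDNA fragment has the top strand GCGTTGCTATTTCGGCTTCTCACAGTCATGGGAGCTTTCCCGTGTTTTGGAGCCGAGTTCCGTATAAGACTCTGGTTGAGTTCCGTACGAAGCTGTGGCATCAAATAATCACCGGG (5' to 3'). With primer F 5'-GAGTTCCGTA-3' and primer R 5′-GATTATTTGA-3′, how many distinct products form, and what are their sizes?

The forward primer GAGTTCCGTA matches the top strand at positions 55–64, 78–87.
The reverse primer's reverse complement is TCAAATAATC, matching at positions 101–110.
Each forward site pairs with the reverse site to give a product ending at position 110: sizes 56, 33 bp.

Two products: 56 bp, 33 bp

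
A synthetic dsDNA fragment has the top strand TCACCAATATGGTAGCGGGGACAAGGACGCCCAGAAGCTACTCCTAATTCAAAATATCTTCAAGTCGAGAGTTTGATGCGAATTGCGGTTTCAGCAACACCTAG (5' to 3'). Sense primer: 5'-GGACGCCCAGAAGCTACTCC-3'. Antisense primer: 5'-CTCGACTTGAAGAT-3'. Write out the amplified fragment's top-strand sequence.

The forward primer matches the template at positions 25–44.
Taking the reverse complement of CTCGACTTGAAGAT gives ATCTTCAAGTCGAG, found at positions 56–69 on the template; the primer anneals here to the top strand with its 3' end pointing upstream.
The product is the template from position 25 through 69 (45 bp).

5'-GGACGCCCAGAAGCTACTCCTAATTCAAAATATCTTCAAGTCGAG-3'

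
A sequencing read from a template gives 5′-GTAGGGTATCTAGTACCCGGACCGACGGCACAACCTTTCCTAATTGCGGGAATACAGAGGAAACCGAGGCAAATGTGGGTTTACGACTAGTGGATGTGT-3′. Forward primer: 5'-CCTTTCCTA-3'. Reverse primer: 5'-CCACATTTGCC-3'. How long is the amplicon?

45 bp

Scanning the template, CCTTTCCTA occurs at positions 34–42; this primer anneals to the bottom strand there with its 3' end pointing downstream.
The reverse primer's reverse complement is GGCAAATGTGG, which matches the template at positions 68–78.
Amplicon spans positions 34–78: 45 bp.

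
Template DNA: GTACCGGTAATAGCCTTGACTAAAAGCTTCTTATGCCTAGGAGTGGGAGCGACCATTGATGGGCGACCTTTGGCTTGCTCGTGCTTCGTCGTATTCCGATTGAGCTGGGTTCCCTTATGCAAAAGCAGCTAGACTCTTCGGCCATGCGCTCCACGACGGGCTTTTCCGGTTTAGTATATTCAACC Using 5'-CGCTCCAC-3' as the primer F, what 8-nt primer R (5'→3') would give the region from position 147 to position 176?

5'-TACTAAAC-3'

The product's 3' end on the top strand is position 176.
The reverse primer anneals to the top strand over positions 169–176, i.e. to GTTTAGTA.
Its sequence written 5'→3' is the reverse complement: TACTAAAC.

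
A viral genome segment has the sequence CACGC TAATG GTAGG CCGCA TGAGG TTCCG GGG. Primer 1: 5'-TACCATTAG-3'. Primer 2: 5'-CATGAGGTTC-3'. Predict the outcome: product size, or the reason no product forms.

No product — the primers' 3' ends point away from each other.

Primer 1 (TACCATTAG) has reverse complement CTAATGGTA, which matches the top strand at positions 5–13; primer 1 anneals to the top strand there with its 3' end pointing upstream toward position 5.
Primer 2 (CATGAGGTTC) matches the top strand directly at positions 19–28; it anneals to the bottom strand with its 3' end pointing downstream toward position 28.
The 3' ends diverge (primer 1 extends toward position 1, primer 2 toward position 33), so the primers never converge on a shared product.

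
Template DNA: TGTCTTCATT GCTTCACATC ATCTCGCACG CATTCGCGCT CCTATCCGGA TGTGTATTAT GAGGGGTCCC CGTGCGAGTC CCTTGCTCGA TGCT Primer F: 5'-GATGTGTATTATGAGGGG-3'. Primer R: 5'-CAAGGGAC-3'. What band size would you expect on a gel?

The forward primer matches the template at positions 49–66.
The reverse primer's reverse complement is GTCCCTTG, which matches the template at positions 78–85.
The product runs from position 49 to position 85, so its length is 85 − 49 + 1 = 37 bp.

37 bp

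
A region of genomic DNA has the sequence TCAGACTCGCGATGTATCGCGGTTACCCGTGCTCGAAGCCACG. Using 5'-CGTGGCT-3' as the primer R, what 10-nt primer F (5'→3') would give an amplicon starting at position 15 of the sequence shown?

The reverse primer's reverse complement AGCCACG matches the template at positions 37–43; the product starts at position 15.
The forward primer is identical to the top strand over positions 15–24: TATCGCGGTT.

5'-TATCGCGGTT-3'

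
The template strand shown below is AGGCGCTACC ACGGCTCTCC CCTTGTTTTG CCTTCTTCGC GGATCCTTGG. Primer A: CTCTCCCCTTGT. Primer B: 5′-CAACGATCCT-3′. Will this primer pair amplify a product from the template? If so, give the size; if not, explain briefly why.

Primer B (CAACGATCCT) does not match the top strand, and its reverse complement AGGATCGTTG does not match either.
With no annealing site for primer B, no amplification occurs.

No product — primer B has no binding site in the template.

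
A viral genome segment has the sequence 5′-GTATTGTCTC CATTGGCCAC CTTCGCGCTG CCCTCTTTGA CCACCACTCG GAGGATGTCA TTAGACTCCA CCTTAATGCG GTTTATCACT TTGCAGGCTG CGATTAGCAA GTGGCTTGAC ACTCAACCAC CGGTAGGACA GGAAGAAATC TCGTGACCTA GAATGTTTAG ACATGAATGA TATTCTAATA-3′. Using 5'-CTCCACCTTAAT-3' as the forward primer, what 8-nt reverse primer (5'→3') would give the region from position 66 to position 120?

The product's 3' end on the top strand is position 120.
The reverse primer anneals to the top strand over positions 113–120, i.e. to GGCTTGAC.
Its sequence written 5'→3' is the reverse complement: GTCAAGCC.

5'-GTCAAGCC-3'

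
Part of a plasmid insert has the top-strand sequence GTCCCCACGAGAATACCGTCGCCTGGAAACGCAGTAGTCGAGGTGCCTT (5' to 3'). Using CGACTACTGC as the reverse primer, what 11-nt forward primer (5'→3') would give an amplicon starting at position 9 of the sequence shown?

5'-GAGAATACCGT-3'

The reverse primer's reverse complement GCAGTAGTCG matches the template at positions 31–40; the product starts at position 9.
The forward primer is identical to the top strand over positions 9–19: GAGAATACCGT.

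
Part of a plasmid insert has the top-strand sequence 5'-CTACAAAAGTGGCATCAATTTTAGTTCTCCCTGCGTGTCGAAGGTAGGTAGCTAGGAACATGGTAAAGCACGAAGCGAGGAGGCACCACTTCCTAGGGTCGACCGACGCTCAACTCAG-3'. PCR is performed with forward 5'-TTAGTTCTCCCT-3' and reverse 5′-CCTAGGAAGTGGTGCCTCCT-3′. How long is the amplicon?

77 bp

Scanning the template, TTAGTTCTCCCT occurs at positions 21–32; this primer anneals to the bottom strand there with its 3' end pointing downstream.
The reverse primer's reverse complement is AGGAGGCACCACTTCCTAGG, which matches the template at positions 78–97.
Product length = (reverse-primer end) − (forward-primer start) + 1 = 97 − 21 + 1 = 77 bp.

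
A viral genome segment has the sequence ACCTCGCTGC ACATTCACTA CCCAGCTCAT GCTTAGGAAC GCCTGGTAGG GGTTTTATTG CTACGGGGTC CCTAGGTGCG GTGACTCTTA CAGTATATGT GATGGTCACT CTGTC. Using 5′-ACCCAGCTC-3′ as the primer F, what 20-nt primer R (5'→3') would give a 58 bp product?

The forward primer binds at positions 20–28, so a 58 bp product ends at position 20 + 58 − 1 = 77.
The reverse primer anneals to the top strand over positions 58–77, i.e. to TTGCTACGGGGTCCCTAGGT.
Its sequence written 5'→3' is the reverse complement: ACCTAGGGACCCCGTAGCAA.

5'-ACCTAGGGACCCCGTAGCAA-3'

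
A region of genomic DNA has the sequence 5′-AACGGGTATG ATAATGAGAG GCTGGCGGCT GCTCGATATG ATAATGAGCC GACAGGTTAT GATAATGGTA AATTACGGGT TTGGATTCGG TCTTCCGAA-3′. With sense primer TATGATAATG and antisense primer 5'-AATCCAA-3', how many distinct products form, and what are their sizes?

Three products: 81 bp, 51 bp, 30 bp

The forward primer TATGATAATG matches the top strand at positions 7–16, 37–46, 58–67.
The reverse primer's reverse complement is TTGGATT, matching at positions 81–87.
Each forward site pairs with the reverse site to give a product ending at position 87: sizes 81, 51, 30 bp.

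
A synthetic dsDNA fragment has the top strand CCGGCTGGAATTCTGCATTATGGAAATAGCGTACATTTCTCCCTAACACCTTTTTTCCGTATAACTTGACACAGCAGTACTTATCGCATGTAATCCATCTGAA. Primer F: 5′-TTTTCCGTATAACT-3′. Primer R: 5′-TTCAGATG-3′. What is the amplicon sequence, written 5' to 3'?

Scanning the template, TTTTCCGTATAACT occurs at positions 53–66; this primer anneals to the bottom strand there with its 3' end pointing downstream.
Reverse complement of the reverse primer: CATCTGAA. This occurs on the top strand at positions 96–103.
The product is the template from position 53 through 103 (51 bp).

5'-TTTTCCGTATAACTTGACACAGCAGTACTTATCGCATGTAATCCATCTGAA-3'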